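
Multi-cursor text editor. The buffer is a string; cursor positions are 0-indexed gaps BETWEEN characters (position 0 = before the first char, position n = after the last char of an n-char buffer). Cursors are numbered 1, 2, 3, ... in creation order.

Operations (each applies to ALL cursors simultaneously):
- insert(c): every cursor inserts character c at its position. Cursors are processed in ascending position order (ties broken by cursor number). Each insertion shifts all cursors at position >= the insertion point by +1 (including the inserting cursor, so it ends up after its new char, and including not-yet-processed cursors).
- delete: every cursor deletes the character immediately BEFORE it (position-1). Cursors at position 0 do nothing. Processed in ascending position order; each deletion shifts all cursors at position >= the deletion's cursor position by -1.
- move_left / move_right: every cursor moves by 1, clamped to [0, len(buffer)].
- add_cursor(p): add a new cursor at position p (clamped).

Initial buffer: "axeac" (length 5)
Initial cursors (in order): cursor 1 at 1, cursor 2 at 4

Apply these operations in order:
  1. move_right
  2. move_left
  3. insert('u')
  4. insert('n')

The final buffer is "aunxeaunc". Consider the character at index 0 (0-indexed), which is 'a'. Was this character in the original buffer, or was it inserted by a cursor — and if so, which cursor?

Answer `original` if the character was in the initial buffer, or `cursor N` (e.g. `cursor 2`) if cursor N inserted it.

Answer: original

Derivation:
After op 1 (move_right): buffer="axeac" (len 5), cursors c1@2 c2@5, authorship .....
After op 2 (move_left): buffer="axeac" (len 5), cursors c1@1 c2@4, authorship .....
After op 3 (insert('u')): buffer="auxeauc" (len 7), cursors c1@2 c2@6, authorship .1...2.
After op 4 (insert('n')): buffer="aunxeaunc" (len 9), cursors c1@3 c2@8, authorship .11...22.
Authorship (.=original, N=cursor N): . 1 1 . . . 2 2 .
Index 0: author = original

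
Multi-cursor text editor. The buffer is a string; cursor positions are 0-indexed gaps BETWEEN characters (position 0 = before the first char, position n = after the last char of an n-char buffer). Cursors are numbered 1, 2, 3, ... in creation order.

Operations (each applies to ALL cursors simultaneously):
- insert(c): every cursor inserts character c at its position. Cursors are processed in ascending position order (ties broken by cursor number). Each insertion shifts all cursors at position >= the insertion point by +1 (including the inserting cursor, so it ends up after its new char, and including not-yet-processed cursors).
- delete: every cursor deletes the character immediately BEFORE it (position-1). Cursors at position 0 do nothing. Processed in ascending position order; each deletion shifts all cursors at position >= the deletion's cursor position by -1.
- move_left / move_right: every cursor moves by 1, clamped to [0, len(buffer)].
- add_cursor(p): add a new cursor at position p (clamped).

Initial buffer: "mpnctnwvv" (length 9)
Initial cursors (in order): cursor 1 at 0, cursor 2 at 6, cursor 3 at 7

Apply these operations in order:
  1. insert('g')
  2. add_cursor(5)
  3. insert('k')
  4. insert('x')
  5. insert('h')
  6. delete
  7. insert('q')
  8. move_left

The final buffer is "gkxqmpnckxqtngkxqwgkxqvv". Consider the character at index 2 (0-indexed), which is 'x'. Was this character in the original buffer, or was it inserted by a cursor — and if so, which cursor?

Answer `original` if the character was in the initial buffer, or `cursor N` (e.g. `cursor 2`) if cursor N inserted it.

Answer: cursor 1

Derivation:
After op 1 (insert('g')): buffer="gmpnctngwgvv" (len 12), cursors c1@1 c2@8 c3@10, authorship 1......2.3..
After op 2 (add_cursor(5)): buffer="gmpnctngwgvv" (len 12), cursors c1@1 c4@5 c2@8 c3@10, authorship 1......2.3..
After op 3 (insert('k')): buffer="gkmpncktngkwgkvv" (len 16), cursors c1@2 c4@7 c2@11 c3@14, authorship 11....4..22.33..
After op 4 (insert('x')): buffer="gkxmpnckxtngkxwgkxvv" (len 20), cursors c1@3 c4@9 c2@14 c3@18, authorship 111....44..222.333..
After op 5 (insert('h')): buffer="gkxhmpnckxhtngkxhwgkxhvv" (len 24), cursors c1@4 c4@11 c2@17 c3@22, authorship 1111....444..2222.3333..
After op 6 (delete): buffer="gkxmpnckxtngkxwgkxvv" (len 20), cursors c1@3 c4@9 c2@14 c3@18, authorship 111....44..222.333..
After op 7 (insert('q')): buffer="gkxqmpnckxqtngkxqwgkxqvv" (len 24), cursors c1@4 c4@11 c2@17 c3@22, authorship 1111....444..2222.3333..
After op 8 (move_left): buffer="gkxqmpnckxqtngkxqwgkxqvv" (len 24), cursors c1@3 c4@10 c2@16 c3@21, authorship 1111....444..2222.3333..
Authorship (.=original, N=cursor N): 1 1 1 1 . . . . 4 4 4 . . 2 2 2 2 . 3 3 3 3 . .
Index 2: author = 1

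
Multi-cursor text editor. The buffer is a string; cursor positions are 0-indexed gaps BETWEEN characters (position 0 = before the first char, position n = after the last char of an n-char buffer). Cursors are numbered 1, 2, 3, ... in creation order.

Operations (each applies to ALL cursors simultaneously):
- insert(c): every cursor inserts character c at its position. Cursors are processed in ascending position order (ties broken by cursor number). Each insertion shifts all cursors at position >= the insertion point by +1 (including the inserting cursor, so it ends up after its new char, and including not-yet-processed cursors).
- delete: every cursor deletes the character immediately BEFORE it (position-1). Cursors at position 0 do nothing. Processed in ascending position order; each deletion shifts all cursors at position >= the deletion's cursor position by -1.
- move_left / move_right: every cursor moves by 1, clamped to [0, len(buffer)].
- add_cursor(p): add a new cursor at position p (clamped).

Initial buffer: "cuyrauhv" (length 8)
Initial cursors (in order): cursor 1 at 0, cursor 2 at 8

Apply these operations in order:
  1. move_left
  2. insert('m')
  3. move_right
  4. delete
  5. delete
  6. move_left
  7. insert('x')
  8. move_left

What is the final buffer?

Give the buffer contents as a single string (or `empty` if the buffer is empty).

After op 1 (move_left): buffer="cuyrauhv" (len 8), cursors c1@0 c2@7, authorship ........
After op 2 (insert('m')): buffer="mcuyrauhmv" (len 10), cursors c1@1 c2@9, authorship 1.......2.
After op 3 (move_right): buffer="mcuyrauhmv" (len 10), cursors c1@2 c2@10, authorship 1.......2.
After op 4 (delete): buffer="muyrauhm" (len 8), cursors c1@1 c2@8, authorship 1......2
After op 5 (delete): buffer="uyrauh" (len 6), cursors c1@0 c2@6, authorship ......
After op 6 (move_left): buffer="uyrauh" (len 6), cursors c1@0 c2@5, authorship ......
After op 7 (insert('x')): buffer="xuyrauxh" (len 8), cursors c1@1 c2@7, authorship 1.....2.
After op 8 (move_left): buffer="xuyrauxh" (len 8), cursors c1@0 c2@6, authorship 1.....2.

Answer: xuyrauxh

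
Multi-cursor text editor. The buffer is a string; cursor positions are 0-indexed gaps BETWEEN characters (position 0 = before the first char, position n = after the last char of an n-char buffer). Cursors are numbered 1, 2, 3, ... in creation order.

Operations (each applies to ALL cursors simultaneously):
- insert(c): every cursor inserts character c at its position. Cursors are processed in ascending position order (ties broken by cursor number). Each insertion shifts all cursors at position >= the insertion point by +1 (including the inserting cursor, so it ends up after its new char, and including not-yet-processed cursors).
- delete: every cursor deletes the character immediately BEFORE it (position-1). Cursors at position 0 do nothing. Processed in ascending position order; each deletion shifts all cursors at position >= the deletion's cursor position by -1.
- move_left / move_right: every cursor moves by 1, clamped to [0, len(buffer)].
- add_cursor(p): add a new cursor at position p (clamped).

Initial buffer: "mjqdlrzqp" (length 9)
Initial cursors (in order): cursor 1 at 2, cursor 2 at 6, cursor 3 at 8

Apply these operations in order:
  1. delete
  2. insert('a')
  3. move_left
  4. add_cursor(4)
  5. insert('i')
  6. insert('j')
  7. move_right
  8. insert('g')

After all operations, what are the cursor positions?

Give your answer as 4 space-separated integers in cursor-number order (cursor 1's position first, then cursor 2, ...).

After op 1 (delete): buffer="mqdlzp" (len 6), cursors c1@1 c2@4 c3@5, authorship ......
After op 2 (insert('a')): buffer="maqdlazap" (len 9), cursors c1@2 c2@6 c3@8, authorship .1...2.3.
After op 3 (move_left): buffer="maqdlazap" (len 9), cursors c1@1 c2@5 c3@7, authorship .1...2.3.
After op 4 (add_cursor(4)): buffer="maqdlazap" (len 9), cursors c1@1 c4@4 c2@5 c3@7, authorship .1...2.3.
After op 5 (insert('i')): buffer="miaqdiliaziap" (len 13), cursors c1@2 c4@6 c2@8 c3@11, authorship .11..4.22.33.
After op 6 (insert('j')): buffer="mijaqdijlijazijap" (len 17), cursors c1@3 c4@8 c2@11 c3@15, authorship .111..44.222.333.
After op 7 (move_right): buffer="mijaqdijlijazijap" (len 17), cursors c1@4 c4@9 c2@12 c3@16, authorship .111..44.222.333.
After op 8 (insert('g')): buffer="mijagqdijlgijagzijagp" (len 21), cursors c1@5 c4@11 c2@15 c3@20, authorship .1111..44.42222.3333.

Answer: 5 15 20 11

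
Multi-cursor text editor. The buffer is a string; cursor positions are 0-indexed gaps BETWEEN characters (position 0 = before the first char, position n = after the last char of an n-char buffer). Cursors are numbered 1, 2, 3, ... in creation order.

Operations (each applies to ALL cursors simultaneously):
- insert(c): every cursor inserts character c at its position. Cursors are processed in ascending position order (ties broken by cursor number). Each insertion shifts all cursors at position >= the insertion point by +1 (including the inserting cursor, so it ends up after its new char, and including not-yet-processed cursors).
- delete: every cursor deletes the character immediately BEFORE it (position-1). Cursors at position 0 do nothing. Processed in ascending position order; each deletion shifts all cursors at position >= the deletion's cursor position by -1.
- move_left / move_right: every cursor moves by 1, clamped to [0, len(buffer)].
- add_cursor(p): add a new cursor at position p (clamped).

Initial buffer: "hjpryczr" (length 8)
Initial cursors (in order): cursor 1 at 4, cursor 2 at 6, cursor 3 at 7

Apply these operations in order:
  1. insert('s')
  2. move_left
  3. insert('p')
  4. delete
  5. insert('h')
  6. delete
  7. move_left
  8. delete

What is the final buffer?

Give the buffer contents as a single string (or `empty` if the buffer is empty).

After op 1 (insert('s')): buffer="hjprsycszsr" (len 11), cursors c1@5 c2@8 c3@10, authorship ....1..2.3.
After op 2 (move_left): buffer="hjprsycszsr" (len 11), cursors c1@4 c2@7 c3@9, authorship ....1..2.3.
After op 3 (insert('p')): buffer="hjprpsycpszpsr" (len 14), cursors c1@5 c2@9 c3@12, authorship ....11..22.33.
After op 4 (delete): buffer="hjprsycszsr" (len 11), cursors c1@4 c2@7 c3@9, authorship ....1..2.3.
After op 5 (insert('h')): buffer="hjprhsychszhsr" (len 14), cursors c1@5 c2@9 c3@12, authorship ....11..22.33.
After op 6 (delete): buffer="hjprsycszsr" (len 11), cursors c1@4 c2@7 c3@9, authorship ....1..2.3.
After op 7 (move_left): buffer="hjprsycszsr" (len 11), cursors c1@3 c2@6 c3@8, authorship ....1..2.3.
After op 8 (delete): buffer="hjrsczsr" (len 8), cursors c1@2 c2@4 c3@5, authorship ...1..3.

Answer: hjrsczsr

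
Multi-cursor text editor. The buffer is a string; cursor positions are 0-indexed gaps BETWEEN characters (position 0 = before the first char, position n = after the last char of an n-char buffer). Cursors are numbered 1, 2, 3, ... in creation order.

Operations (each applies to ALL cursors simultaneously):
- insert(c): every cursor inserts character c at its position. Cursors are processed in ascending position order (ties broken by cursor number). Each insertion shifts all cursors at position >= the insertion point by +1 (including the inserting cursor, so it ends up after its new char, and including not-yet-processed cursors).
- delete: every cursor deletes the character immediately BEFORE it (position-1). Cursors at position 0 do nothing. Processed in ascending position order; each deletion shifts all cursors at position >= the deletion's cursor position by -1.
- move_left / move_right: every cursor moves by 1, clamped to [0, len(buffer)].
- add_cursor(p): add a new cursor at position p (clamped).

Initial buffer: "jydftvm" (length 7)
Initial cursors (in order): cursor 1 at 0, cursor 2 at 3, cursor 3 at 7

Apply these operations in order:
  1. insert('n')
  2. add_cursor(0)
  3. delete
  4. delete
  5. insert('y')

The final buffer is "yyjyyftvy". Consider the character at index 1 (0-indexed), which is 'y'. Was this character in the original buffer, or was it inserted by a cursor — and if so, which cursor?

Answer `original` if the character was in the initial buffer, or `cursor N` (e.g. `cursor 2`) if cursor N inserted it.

After op 1 (insert('n')): buffer="njydnftvmn" (len 10), cursors c1@1 c2@5 c3@10, authorship 1...2....3
After op 2 (add_cursor(0)): buffer="njydnftvmn" (len 10), cursors c4@0 c1@1 c2@5 c3@10, authorship 1...2....3
After op 3 (delete): buffer="jydftvm" (len 7), cursors c1@0 c4@0 c2@3 c3@7, authorship .......
After op 4 (delete): buffer="jyftv" (len 5), cursors c1@0 c4@0 c2@2 c3@5, authorship .....
After op 5 (insert('y')): buffer="yyjyyftvy" (len 9), cursors c1@2 c4@2 c2@5 c3@9, authorship 14..2...3
Authorship (.=original, N=cursor N): 1 4 . . 2 . . . 3
Index 1: author = 4

Answer: cursor 4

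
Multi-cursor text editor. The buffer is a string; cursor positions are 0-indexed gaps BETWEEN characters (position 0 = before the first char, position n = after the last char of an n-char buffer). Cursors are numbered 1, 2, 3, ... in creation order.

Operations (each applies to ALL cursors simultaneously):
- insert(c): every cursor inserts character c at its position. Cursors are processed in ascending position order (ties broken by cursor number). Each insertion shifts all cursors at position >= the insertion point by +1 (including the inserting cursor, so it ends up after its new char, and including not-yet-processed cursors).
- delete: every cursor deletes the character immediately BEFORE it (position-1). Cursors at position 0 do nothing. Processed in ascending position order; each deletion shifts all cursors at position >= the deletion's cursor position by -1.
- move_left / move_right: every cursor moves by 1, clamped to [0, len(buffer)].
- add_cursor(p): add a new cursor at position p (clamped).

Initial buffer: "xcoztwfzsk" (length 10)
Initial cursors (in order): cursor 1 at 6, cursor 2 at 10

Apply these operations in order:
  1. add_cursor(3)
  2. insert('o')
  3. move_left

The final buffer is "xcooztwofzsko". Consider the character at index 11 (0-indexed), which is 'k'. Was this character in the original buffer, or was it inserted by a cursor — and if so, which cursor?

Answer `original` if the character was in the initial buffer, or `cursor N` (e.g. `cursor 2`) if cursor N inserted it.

Answer: original

Derivation:
After op 1 (add_cursor(3)): buffer="xcoztwfzsk" (len 10), cursors c3@3 c1@6 c2@10, authorship ..........
After op 2 (insert('o')): buffer="xcooztwofzsko" (len 13), cursors c3@4 c1@8 c2@13, authorship ...3...1....2
After op 3 (move_left): buffer="xcooztwofzsko" (len 13), cursors c3@3 c1@7 c2@12, authorship ...3...1....2
Authorship (.=original, N=cursor N): . . . 3 . . . 1 . . . . 2
Index 11: author = original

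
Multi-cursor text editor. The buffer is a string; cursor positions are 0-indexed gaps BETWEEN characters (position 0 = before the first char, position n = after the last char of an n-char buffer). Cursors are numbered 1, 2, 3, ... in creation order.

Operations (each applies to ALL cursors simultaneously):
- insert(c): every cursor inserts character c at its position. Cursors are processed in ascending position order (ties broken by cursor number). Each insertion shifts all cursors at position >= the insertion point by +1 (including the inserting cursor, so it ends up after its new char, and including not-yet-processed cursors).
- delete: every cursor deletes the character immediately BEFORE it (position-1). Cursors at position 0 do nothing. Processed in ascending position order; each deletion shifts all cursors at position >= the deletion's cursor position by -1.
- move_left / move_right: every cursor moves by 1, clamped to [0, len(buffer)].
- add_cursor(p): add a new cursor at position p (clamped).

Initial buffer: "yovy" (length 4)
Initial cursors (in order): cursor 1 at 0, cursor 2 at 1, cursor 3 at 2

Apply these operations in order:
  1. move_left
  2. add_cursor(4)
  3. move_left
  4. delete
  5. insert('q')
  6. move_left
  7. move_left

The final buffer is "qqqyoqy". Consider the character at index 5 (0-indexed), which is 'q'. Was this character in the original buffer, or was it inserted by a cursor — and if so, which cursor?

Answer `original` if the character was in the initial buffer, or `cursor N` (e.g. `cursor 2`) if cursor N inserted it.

After op 1 (move_left): buffer="yovy" (len 4), cursors c1@0 c2@0 c3@1, authorship ....
After op 2 (add_cursor(4)): buffer="yovy" (len 4), cursors c1@0 c2@0 c3@1 c4@4, authorship ....
After op 3 (move_left): buffer="yovy" (len 4), cursors c1@0 c2@0 c3@0 c4@3, authorship ....
After op 4 (delete): buffer="yoy" (len 3), cursors c1@0 c2@0 c3@0 c4@2, authorship ...
After op 5 (insert('q')): buffer="qqqyoqy" (len 7), cursors c1@3 c2@3 c3@3 c4@6, authorship 123..4.
After op 6 (move_left): buffer="qqqyoqy" (len 7), cursors c1@2 c2@2 c3@2 c4@5, authorship 123..4.
After op 7 (move_left): buffer="qqqyoqy" (len 7), cursors c1@1 c2@1 c3@1 c4@4, authorship 123..4.
Authorship (.=original, N=cursor N): 1 2 3 . . 4 .
Index 5: author = 4

Answer: cursor 4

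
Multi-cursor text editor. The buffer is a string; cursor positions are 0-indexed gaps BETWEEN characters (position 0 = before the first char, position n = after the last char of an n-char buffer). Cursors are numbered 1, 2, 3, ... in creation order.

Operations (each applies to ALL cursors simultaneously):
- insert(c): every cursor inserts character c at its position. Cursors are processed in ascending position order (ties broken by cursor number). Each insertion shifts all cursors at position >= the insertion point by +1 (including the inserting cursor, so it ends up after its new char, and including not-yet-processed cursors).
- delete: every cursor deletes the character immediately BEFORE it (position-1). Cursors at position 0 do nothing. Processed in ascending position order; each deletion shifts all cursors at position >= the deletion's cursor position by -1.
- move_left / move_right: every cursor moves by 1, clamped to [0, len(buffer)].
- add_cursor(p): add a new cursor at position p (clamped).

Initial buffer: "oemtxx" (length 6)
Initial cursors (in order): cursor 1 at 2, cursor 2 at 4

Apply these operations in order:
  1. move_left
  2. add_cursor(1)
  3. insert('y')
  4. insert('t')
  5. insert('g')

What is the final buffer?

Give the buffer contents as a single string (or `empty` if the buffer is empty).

After op 1 (move_left): buffer="oemtxx" (len 6), cursors c1@1 c2@3, authorship ......
After op 2 (add_cursor(1)): buffer="oemtxx" (len 6), cursors c1@1 c3@1 c2@3, authorship ......
After op 3 (insert('y')): buffer="oyyemytxx" (len 9), cursors c1@3 c3@3 c2@6, authorship .13..2...
After op 4 (insert('t')): buffer="oyyttemyttxx" (len 12), cursors c1@5 c3@5 c2@9, authorship .1313..22...
After op 5 (insert('g')): buffer="oyyttggemytgtxx" (len 15), cursors c1@7 c3@7 c2@12, authorship .131313..222...

Answer: oyyttggemytgtxx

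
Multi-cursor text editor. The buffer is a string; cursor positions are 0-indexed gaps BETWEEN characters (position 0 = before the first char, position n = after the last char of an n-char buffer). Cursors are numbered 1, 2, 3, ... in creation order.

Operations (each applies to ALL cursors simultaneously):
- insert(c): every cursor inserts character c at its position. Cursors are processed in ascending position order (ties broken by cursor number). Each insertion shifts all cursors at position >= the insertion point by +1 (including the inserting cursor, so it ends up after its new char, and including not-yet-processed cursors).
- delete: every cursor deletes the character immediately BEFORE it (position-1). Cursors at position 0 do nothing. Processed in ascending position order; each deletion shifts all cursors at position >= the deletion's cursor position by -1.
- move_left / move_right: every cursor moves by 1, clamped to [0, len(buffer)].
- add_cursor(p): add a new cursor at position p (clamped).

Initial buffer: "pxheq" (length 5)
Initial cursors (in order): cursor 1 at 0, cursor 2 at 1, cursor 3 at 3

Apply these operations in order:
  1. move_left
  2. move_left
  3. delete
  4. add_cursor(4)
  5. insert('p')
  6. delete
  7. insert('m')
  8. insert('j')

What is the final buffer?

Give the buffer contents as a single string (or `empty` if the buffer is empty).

After op 1 (move_left): buffer="pxheq" (len 5), cursors c1@0 c2@0 c3@2, authorship .....
After op 2 (move_left): buffer="pxheq" (len 5), cursors c1@0 c2@0 c3@1, authorship .....
After op 3 (delete): buffer="xheq" (len 4), cursors c1@0 c2@0 c3@0, authorship ....
After op 4 (add_cursor(4)): buffer="xheq" (len 4), cursors c1@0 c2@0 c3@0 c4@4, authorship ....
After op 5 (insert('p')): buffer="pppxheqp" (len 8), cursors c1@3 c2@3 c3@3 c4@8, authorship 123....4
After op 6 (delete): buffer="xheq" (len 4), cursors c1@0 c2@0 c3@0 c4@4, authorship ....
After op 7 (insert('m')): buffer="mmmxheqm" (len 8), cursors c1@3 c2@3 c3@3 c4@8, authorship 123....4
After op 8 (insert('j')): buffer="mmmjjjxheqmj" (len 12), cursors c1@6 c2@6 c3@6 c4@12, authorship 123123....44

Answer: mmmjjjxheqmj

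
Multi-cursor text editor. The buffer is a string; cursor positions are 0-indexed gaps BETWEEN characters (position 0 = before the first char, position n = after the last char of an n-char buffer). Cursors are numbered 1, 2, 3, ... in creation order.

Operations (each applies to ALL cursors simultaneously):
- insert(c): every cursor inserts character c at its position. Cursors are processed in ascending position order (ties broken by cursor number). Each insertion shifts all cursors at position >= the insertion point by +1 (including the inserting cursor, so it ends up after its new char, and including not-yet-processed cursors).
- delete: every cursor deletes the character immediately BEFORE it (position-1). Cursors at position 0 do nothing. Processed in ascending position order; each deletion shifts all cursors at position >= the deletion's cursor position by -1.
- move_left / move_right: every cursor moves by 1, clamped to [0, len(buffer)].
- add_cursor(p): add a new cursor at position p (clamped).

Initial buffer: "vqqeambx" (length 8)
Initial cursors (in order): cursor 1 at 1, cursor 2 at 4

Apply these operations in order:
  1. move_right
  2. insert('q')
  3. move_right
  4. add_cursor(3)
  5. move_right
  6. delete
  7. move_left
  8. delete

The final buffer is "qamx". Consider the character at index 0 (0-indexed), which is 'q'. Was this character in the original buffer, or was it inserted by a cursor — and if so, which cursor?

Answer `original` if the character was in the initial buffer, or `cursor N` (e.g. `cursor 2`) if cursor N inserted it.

After op 1 (move_right): buffer="vqqeambx" (len 8), cursors c1@2 c2@5, authorship ........
After op 2 (insert('q')): buffer="vqqqeaqmbx" (len 10), cursors c1@3 c2@7, authorship ..1...2...
After op 3 (move_right): buffer="vqqqeaqmbx" (len 10), cursors c1@4 c2@8, authorship ..1...2...
After op 4 (add_cursor(3)): buffer="vqqqeaqmbx" (len 10), cursors c3@3 c1@4 c2@8, authorship ..1...2...
After op 5 (move_right): buffer="vqqqeaqmbx" (len 10), cursors c3@4 c1@5 c2@9, authorship ..1...2...
After op 6 (delete): buffer="vqqaqmx" (len 7), cursors c1@3 c3@3 c2@6, authorship ..1.2..
After op 7 (move_left): buffer="vqqaqmx" (len 7), cursors c1@2 c3@2 c2@5, authorship ..1.2..
After op 8 (delete): buffer="qamx" (len 4), cursors c1@0 c3@0 c2@2, authorship 1...
Authorship (.=original, N=cursor N): 1 . . .
Index 0: author = 1

Answer: cursor 1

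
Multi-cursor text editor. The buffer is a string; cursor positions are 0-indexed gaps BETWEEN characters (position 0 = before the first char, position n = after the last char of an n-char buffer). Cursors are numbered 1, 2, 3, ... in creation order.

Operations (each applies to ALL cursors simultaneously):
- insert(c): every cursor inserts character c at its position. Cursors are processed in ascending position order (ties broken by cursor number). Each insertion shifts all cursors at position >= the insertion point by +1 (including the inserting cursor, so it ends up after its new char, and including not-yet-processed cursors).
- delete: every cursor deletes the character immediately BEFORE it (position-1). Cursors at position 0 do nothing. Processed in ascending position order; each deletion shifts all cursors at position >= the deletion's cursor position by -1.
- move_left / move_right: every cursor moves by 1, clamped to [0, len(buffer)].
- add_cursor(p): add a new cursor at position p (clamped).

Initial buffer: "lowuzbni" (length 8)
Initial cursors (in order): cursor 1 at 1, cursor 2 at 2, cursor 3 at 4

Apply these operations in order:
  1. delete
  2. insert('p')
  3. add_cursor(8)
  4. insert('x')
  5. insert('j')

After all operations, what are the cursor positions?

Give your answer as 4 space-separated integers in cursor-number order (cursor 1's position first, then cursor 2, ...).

After op 1 (delete): buffer="wzbni" (len 5), cursors c1@0 c2@0 c3@1, authorship .....
After op 2 (insert('p')): buffer="ppwpzbni" (len 8), cursors c1@2 c2@2 c3@4, authorship 12.3....
After op 3 (add_cursor(8)): buffer="ppwpzbni" (len 8), cursors c1@2 c2@2 c3@4 c4@8, authorship 12.3....
After op 4 (insert('x')): buffer="ppxxwpxzbnix" (len 12), cursors c1@4 c2@4 c3@7 c4@12, authorship 1212.33....4
After op 5 (insert('j')): buffer="ppxxjjwpxjzbnixj" (len 16), cursors c1@6 c2@6 c3@10 c4@16, authorship 121212.333....44

Answer: 6 6 10 16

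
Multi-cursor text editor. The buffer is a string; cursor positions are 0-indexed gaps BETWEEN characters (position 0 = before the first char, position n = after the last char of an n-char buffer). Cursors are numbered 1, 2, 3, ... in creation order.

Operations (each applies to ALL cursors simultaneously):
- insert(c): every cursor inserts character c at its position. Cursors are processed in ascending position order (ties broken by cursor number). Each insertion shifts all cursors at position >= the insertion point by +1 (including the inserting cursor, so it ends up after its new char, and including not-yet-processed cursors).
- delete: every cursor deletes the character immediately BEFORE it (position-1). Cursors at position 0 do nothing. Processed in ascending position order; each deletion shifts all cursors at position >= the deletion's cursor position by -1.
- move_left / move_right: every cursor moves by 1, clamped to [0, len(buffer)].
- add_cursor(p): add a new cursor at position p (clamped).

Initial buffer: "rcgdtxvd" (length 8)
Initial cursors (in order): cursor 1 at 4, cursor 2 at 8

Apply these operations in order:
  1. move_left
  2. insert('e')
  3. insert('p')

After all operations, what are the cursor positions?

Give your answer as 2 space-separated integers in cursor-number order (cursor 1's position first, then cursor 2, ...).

After op 1 (move_left): buffer="rcgdtxvd" (len 8), cursors c1@3 c2@7, authorship ........
After op 2 (insert('e')): buffer="rcgedtxved" (len 10), cursors c1@4 c2@9, authorship ...1....2.
After op 3 (insert('p')): buffer="rcgepdtxvepd" (len 12), cursors c1@5 c2@11, authorship ...11....22.

Answer: 5 11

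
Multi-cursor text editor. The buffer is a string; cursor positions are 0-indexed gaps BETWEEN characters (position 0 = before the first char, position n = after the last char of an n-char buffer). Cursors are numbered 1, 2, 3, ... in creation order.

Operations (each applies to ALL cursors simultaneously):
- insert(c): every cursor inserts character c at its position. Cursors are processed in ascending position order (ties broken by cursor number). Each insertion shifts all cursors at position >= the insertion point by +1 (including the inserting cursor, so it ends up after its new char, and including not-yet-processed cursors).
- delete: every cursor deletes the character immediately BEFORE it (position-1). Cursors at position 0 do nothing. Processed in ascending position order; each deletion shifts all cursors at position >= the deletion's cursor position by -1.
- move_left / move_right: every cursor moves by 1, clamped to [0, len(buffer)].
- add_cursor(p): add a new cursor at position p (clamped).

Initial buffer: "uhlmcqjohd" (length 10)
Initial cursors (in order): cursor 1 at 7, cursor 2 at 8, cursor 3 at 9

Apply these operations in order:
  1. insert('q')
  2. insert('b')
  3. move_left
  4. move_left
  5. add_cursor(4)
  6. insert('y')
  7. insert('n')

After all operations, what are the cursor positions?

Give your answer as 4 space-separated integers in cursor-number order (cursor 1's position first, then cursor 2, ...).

After op 1 (insert('q')): buffer="uhlmcqjqoqhqd" (len 13), cursors c1@8 c2@10 c3@12, authorship .......1.2.3.
After op 2 (insert('b')): buffer="uhlmcqjqboqbhqbd" (len 16), cursors c1@9 c2@12 c3@15, authorship .......11.22.33.
After op 3 (move_left): buffer="uhlmcqjqboqbhqbd" (len 16), cursors c1@8 c2@11 c3@14, authorship .......11.22.33.
After op 4 (move_left): buffer="uhlmcqjqboqbhqbd" (len 16), cursors c1@7 c2@10 c3@13, authorship .......11.22.33.
After op 5 (add_cursor(4)): buffer="uhlmcqjqboqbhqbd" (len 16), cursors c4@4 c1@7 c2@10 c3@13, authorship .......11.22.33.
After op 6 (insert('y')): buffer="uhlmycqjyqboyqbhyqbd" (len 20), cursors c4@5 c1@9 c2@13 c3@17, authorship ....4...111.222.333.
After op 7 (insert('n')): buffer="uhlmyncqjynqboynqbhynqbd" (len 24), cursors c4@6 c1@11 c2@16 c3@21, authorship ....44...1111.2222.3333.

Answer: 11 16 21 6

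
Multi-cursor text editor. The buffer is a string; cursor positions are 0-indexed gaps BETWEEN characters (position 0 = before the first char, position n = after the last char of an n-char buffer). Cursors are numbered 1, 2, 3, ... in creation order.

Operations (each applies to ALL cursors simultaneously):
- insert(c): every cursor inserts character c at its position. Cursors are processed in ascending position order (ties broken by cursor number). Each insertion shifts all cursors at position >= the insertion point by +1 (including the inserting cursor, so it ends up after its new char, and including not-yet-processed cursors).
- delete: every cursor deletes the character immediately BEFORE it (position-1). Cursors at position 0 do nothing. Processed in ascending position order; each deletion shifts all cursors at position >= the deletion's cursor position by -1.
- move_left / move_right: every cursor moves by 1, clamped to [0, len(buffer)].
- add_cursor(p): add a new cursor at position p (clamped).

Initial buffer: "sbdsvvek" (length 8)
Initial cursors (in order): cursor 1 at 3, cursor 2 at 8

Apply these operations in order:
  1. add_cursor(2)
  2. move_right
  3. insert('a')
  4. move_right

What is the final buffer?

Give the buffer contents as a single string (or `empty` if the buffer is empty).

After op 1 (add_cursor(2)): buffer="sbdsvvek" (len 8), cursors c3@2 c1@3 c2@8, authorship ........
After op 2 (move_right): buffer="sbdsvvek" (len 8), cursors c3@3 c1@4 c2@8, authorship ........
After op 3 (insert('a')): buffer="sbdasavveka" (len 11), cursors c3@4 c1@6 c2@11, authorship ...3.1....2
After op 4 (move_right): buffer="sbdasavveka" (len 11), cursors c3@5 c1@7 c2@11, authorship ...3.1....2

Answer: sbdasavveka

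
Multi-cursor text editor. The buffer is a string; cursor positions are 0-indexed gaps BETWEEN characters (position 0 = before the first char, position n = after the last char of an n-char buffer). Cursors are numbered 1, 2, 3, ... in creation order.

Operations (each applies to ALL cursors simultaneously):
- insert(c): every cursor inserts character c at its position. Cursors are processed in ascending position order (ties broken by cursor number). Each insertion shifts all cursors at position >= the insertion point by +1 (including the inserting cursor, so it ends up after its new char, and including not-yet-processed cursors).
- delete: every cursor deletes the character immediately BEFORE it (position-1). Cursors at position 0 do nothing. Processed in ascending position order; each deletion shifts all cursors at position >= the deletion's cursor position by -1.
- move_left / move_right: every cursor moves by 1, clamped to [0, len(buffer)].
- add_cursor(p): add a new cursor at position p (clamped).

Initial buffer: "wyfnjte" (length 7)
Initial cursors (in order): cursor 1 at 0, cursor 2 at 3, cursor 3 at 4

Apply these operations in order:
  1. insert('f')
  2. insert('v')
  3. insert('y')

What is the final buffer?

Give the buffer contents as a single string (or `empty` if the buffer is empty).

After op 1 (insert('f')): buffer="fwyffnfjte" (len 10), cursors c1@1 c2@5 c3@7, authorship 1...2.3...
After op 2 (insert('v')): buffer="fvwyffvnfvjte" (len 13), cursors c1@2 c2@7 c3@10, authorship 11...22.33...
After op 3 (insert('y')): buffer="fvywyffvynfvyjte" (len 16), cursors c1@3 c2@9 c3@13, authorship 111...222.333...

Answer: fvywyffvynfvyjte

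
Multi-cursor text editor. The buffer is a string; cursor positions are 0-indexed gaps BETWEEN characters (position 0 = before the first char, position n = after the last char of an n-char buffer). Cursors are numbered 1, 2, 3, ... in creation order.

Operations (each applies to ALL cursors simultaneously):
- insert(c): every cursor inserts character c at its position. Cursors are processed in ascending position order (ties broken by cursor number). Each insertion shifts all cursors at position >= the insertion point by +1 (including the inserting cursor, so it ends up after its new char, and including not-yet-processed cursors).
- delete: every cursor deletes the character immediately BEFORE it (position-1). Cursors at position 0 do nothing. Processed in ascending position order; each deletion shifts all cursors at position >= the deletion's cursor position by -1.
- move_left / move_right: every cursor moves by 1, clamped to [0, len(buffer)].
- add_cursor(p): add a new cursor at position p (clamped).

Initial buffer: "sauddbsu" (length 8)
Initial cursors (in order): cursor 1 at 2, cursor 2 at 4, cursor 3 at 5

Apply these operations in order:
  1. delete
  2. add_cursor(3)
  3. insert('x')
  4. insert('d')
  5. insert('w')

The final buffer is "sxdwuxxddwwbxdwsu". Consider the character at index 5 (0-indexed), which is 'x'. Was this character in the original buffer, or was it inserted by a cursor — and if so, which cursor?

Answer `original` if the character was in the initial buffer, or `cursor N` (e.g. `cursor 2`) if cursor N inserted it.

After op 1 (delete): buffer="subsu" (len 5), cursors c1@1 c2@2 c3@2, authorship .....
After op 2 (add_cursor(3)): buffer="subsu" (len 5), cursors c1@1 c2@2 c3@2 c4@3, authorship .....
After op 3 (insert('x')): buffer="sxuxxbxsu" (len 9), cursors c1@2 c2@5 c3@5 c4@7, authorship .1.23.4..
After op 4 (insert('d')): buffer="sxduxxddbxdsu" (len 13), cursors c1@3 c2@8 c3@8 c4@11, authorship .11.2323.44..
After op 5 (insert('w')): buffer="sxdwuxxddwwbxdwsu" (len 17), cursors c1@4 c2@11 c3@11 c4@15, authorship .111.232323.444..
Authorship (.=original, N=cursor N): . 1 1 1 . 2 3 2 3 2 3 . 4 4 4 . .
Index 5: author = 2

Answer: cursor 2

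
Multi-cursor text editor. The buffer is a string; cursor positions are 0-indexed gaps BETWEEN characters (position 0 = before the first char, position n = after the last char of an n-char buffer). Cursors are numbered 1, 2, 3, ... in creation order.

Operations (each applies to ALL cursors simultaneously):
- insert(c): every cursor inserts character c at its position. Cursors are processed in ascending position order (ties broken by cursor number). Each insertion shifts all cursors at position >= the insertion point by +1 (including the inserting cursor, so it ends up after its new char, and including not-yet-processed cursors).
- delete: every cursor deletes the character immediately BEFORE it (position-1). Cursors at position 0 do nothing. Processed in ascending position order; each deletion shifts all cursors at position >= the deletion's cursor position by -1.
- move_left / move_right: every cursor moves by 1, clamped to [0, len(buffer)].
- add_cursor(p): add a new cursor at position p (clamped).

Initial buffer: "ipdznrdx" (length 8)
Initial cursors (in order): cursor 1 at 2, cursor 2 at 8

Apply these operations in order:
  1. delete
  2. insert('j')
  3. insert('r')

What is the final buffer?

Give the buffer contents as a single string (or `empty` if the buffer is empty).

After op 1 (delete): buffer="idznrd" (len 6), cursors c1@1 c2@6, authorship ......
After op 2 (insert('j')): buffer="ijdznrdj" (len 8), cursors c1@2 c2@8, authorship .1.....2
After op 3 (insert('r')): buffer="ijrdznrdjr" (len 10), cursors c1@3 c2@10, authorship .11.....22

Answer: ijrdznrdjr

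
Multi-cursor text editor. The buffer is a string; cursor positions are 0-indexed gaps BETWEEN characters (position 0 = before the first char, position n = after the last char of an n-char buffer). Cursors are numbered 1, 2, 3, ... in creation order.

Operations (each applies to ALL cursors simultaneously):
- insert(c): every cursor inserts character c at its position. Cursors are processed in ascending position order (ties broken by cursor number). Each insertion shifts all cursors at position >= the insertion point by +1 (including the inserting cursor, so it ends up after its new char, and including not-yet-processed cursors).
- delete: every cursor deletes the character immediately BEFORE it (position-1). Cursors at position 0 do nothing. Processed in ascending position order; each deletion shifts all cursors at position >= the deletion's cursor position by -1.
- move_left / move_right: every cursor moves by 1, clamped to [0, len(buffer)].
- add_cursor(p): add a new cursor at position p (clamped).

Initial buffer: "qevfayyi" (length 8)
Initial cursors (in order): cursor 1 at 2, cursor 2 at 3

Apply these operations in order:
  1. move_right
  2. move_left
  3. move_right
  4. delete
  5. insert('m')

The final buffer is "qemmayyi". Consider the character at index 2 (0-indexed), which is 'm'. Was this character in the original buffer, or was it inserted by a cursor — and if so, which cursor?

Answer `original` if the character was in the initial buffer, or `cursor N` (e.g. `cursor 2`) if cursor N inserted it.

Answer: cursor 1

Derivation:
After op 1 (move_right): buffer="qevfayyi" (len 8), cursors c1@3 c2@4, authorship ........
After op 2 (move_left): buffer="qevfayyi" (len 8), cursors c1@2 c2@3, authorship ........
After op 3 (move_right): buffer="qevfayyi" (len 8), cursors c1@3 c2@4, authorship ........
After op 4 (delete): buffer="qeayyi" (len 6), cursors c1@2 c2@2, authorship ......
After op 5 (insert('m')): buffer="qemmayyi" (len 8), cursors c1@4 c2@4, authorship ..12....
Authorship (.=original, N=cursor N): . . 1 2 . . . .
Index 2: author = 1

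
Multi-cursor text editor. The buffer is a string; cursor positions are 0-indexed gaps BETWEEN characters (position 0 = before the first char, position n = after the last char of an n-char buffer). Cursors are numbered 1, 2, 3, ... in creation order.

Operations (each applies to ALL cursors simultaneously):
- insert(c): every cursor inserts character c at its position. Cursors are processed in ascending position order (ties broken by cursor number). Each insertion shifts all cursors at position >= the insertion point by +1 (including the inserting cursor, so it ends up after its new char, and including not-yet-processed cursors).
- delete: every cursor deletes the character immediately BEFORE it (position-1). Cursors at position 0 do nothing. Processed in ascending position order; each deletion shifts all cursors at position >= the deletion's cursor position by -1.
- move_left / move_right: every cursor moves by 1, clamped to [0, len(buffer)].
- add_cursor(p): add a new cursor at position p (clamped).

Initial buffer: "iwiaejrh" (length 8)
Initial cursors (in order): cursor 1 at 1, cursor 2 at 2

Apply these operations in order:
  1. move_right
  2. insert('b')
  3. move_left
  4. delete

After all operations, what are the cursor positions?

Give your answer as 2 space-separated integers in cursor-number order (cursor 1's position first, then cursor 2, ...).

After op 1 (move_right): buffer="iwiaejrh" (len 8), cursors c1@2 c2@3, authorship ........
After op 2 (insert('b')): buffer="iwbibaejrh" (len 10), cursors c1@3 c2@5, authorship ..1.2.....
After op 3 (move_left): buffer="iwbibaejrh" (len 10), cursors c1@2 c2@4, authorship ..1.2.....
After op 4 (delete): buffer="ibbaejrh" (len 8), cursors c1@1 c2@2, authorship .12.....

Answer: 1 2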